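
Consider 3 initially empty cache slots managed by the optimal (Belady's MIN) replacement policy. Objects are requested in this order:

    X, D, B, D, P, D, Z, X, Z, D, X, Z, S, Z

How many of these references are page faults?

6

X -> fault, frames [X]
D -> fault, frames [X, D]
B -> fault, frames [X, D, B]
D -> hit
P -> fault, evict B, frames [X, D, P]
D -> hit
Z -> fault, evict P, frames [X, D, Z]
X -> hit
Z -> hit
D -> hit
X -> hit
Z -> hit
S -> fault, evict D, frames [X, Z, S]
Z -> hit
Page faults: 6.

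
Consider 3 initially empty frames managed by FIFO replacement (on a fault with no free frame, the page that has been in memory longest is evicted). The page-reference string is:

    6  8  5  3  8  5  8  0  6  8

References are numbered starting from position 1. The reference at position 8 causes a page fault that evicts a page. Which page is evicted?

8

pos 1: 6 -> fault, frames [6]
pos 2: 8 -> fault, frames [6, 8]
pos 3: 5 -> fault, frames [6, 8, 5]
pos 4: 3 -> fault, evict 6, frames [8, 5, 3]
pos 5: 8 -> hit
pos 6: 5 -> hit
pos 7: 8 -> hit
pos 8: 0 -> fault, evict 8, frames [5, 3, 0]
At position 8, page 8 is evicted.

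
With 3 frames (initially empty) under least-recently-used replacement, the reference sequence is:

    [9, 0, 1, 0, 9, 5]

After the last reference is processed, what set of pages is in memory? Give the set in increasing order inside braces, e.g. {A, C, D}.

{0, 5, 9}

9: fault, frames {9}
0: fault, frames {9,0}
1: fault, frames {9,0,1}
0: hit
9: hit
5: fault, evict 1, frames {0,9,5}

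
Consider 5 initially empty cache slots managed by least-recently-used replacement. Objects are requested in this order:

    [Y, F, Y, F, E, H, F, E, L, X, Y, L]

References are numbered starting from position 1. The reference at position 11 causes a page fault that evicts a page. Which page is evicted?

pos 1: Y: fault, frames {Y}
pos 2: F: fault, frames {Y,F}
pos 3: Y: hit
pos 4: F: hit
pos 5: E: fault, frames {Y,F,E}
pos 6: H: fault, frames {Y,F,E,H}
pos 7: F: hit
pos 8: E: hit
pos 9: L: fault, frames {Y,H,F,E,L}
pos 10: X: fault, evict Y, frames {H,F,E,L,X}
pos 11: Y: fault, evict H, frames {F,E,L,X,Y}
At position 11, page H is evicted.

H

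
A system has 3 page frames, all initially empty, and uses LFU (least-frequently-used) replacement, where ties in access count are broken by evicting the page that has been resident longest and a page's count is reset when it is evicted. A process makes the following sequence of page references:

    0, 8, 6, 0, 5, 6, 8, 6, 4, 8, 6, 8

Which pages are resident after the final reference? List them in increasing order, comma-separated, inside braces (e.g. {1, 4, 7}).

{0, 6, 8}

0: fault, frames (0)
8: fault, frames (0 8)
6: fault, frames (0 8 6)
0: hit
5: fault, evict 8, frames (0 6 5)
6: hit
8: fault, evict 5, frames (0 6 8)
6: hit
4: fault, evict 8, frames (0 6 4)
8: fault, evict 4, frames (0 6 8)
6: hit
8: hit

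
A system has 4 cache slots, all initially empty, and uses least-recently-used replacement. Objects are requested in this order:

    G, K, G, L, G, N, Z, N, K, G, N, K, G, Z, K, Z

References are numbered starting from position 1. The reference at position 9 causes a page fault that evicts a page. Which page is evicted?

pos 1: G: miss, frames [G]
pos 2: K: miss, frames [G, K]
pos 3: G: hit
pos 4: L: miss, frames [K, G, L]
pos 5: G: hit
pos 6: N: miss, frames [K, L, G, N]
pos 7: Z: miss, evict K, frames [L, G, N, Z]
pos 8: N: hit
pos 9: K: miss, evict L, frames [G, Z, N, K]
At position 9, page L is evicted.

L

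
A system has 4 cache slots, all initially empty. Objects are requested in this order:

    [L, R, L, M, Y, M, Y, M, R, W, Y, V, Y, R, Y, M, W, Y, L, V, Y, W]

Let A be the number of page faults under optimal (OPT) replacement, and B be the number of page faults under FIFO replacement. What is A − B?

Under OPT: F F . F F . . . . F . F . . . . F . F . . . → 8 faults.
Under FIFO: F F . F F . . . . F . F . F . F . F F F . F → 12 faults.
A − B = 8 − 12 = -4.

-4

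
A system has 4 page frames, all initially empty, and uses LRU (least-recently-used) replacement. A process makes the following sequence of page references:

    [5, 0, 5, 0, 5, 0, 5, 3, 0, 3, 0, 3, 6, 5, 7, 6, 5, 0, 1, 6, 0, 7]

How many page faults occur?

8

5 -> miss, frames (5)
0 -> miss, frames (5 0)
5 -> hit
0 -> hit
5 -> hit
0 -> hit
5 -> hit
3 -> miss, frames (0 5 3)
0 -> hit
3 -> hit
0 -> hit
3 -> hit
6 -> miss, frames (5 0 3 6)
5 -> hit
7 -> miss, evict 0, frames (3 6 5 7)
6 -> hit
5 -> hit
0 -> miss, evict 3, frames (7 6 5 0)
1 -> miss, evict 7, frames (6 5 0 1)
6 -> hit
0 -> hit
7 -> miss, evict 5, frames (1 6 0 7)
Page faults: 8.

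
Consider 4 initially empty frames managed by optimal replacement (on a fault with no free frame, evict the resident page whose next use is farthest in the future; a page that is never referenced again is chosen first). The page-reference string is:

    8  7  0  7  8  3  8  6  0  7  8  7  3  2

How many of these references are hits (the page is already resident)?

8 → miss, frames {8}
7 → miss, frames {8,7}
0 → miss, frames {8,7,0}
7 → hit
8 → hit
3 → miss, frames {8,7,0,3}
8 → hit
6 → miss, evict 3, frames {8,7,0,6}
0 → hit
7 → hit
8 → hit
7 → hit
3 → miss, evict 6, frames {8,7,0,3}
2 → miss, evict 3, frames {8,7,0,2}
Hits: 7.

7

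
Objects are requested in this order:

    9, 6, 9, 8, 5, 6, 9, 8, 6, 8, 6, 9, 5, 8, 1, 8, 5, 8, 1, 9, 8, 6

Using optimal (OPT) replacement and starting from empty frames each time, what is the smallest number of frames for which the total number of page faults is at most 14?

f=1: 22 faults
f=2: 13 faults
f=3: 9 faults
f=4: 6 faults
f=5: 5 faults
Smallest f with faults ≤ 14 is 2.

2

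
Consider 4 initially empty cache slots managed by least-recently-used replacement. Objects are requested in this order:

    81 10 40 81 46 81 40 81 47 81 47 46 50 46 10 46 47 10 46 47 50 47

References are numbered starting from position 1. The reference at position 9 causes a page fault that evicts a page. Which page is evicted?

pos 1: 81: miss, frames [81]
pos 2: 10: miss, frames [81, 10]
pos 3: 40: miss, frames [81, 10, 40]
pos 4: 81: hit
pos 5: 46: miss, frames [10, 40, 81, 46]
pos 6: 81: hit
pos 7: 40: hit
pos 8: 81: hit
pos 9: 47: miss, evict 10, frames [46, 40, 81, 47]
At position 9, page 10 is evicted.

10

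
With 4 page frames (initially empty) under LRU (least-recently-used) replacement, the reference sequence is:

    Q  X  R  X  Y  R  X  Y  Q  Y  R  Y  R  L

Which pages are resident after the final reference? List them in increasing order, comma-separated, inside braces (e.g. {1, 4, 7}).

{L, Q, R, Y}

Q -> fault, frames {Q}
X -> fault, frames {Q,X}
R -> fault, frames {Q,X,R}
X -> hit
Y -> fault, frames {Q,R,X,Y}
R -> hit
X -> hit
Y -> hit
Q -> hit
Y -> hit
R -> hit
Y -> hit
R -> hit
L -> fault, evict X, frames {Q,Y,R,L}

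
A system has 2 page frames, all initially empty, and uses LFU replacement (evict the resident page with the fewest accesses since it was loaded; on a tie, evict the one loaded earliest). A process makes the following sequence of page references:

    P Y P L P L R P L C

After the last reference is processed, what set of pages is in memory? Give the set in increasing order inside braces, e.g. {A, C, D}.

P -> fault, frames [P]
Y -> fault, frames [P, Y]
P -> hit
L -> fault, evict Y, frames [P, L]
P -> hit
L -> hit
R -> fault, evict L, frames [P, R]
P -> hit
L -> fault, evict R, frames [P, L]
C -> fault, evict L, frames [P, C]

{C, P}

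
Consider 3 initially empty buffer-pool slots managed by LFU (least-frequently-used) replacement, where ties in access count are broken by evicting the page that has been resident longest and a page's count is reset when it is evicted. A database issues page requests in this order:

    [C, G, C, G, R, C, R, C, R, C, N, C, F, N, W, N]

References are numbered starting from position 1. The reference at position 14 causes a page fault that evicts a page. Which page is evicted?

pos 1: C -> miss, frames [C]
pos 2: G -> miss, frames [C, G]
pos 3: C -> hit
pos 4: G -> hit
pos 5: R -> miss, frames [C, G, R]
pos 6: C -> hit
pos 7: R -> hit
pos 8: C -> hit
pos 9: R -> hit
pos 10: C -> hit
pos 11: N -> miss, evict G, frames [C, R, N]
pos 12: C -> hit
pos 13: F -> miss, evict N, frames [C, R, F]
pos 14: N -> miss, evict F, frames [C, R, N]
At position 14, page F is evicted.

F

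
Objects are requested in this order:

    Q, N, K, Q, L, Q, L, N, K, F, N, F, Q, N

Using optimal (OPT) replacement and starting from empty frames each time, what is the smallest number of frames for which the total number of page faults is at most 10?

2

f=1: 14 faults
f=2: 8 faults
f=3: 6 faults
f=4: 5 faults
f=5: 5 faults
Smallest f with faults ≤ 10 is 2.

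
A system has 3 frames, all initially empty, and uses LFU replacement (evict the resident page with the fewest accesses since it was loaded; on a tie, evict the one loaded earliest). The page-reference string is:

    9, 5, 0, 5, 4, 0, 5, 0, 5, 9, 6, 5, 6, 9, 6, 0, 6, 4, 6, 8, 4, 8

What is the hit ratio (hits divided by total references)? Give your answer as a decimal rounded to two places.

9: fault, frames (9)
5: fault, frames (9 5)
0: fault, frames (9 5 0)
5: hit
4: fault, evict 9, frames (5 0 4)
0: hit
5: hit
0: hit
5: hit
9: fault, evict 4, frames (5 0 9)
6: fault, evict 9, frames (5 0 6)
5: hit
6: hit
9: fault, evict 6, frames (5 0 9)
6: fault, evict 9, frames (5 0 6)
0: hit
6: hit
4: fault, evict 6, frames (5 0 4)
6: fault, evict 4, frames (5 0 6)
8: fault, evict 6, frames (5 0 8)
4: fault, evict 8, frames (5 0 4)
8: fault, evict 4, frames (5 0 8)
Hits: 9 of 22 references → 9/22 = 0.4091.

0.41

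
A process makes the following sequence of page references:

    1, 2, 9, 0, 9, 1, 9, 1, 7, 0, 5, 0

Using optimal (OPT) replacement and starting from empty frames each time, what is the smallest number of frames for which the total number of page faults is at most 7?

f=1: 12 faults
f=2: 8 faults
f=3: 6 faults
f=4: 6 faults
f=5: 6 faults
f=6: 6 faults
Smallest f with faults ≤ 7 is 3.

3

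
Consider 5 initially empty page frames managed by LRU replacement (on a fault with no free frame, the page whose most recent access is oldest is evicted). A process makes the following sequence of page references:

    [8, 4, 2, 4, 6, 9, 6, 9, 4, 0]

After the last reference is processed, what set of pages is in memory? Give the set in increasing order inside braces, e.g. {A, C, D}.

{0, 2, 4, 6, 9}

8 → miss, frames {8}
4 → miss, frames {8,4}
2 → miss, frames {8,4,2}
4 → hit
6 → miss, frames {8,2,4,6}
9 → miss, frames {8,2,4,6,9}
6 → hit
9 → hit
4 → hit
0 → miss, evict 8, frames {2,6,9,4,0}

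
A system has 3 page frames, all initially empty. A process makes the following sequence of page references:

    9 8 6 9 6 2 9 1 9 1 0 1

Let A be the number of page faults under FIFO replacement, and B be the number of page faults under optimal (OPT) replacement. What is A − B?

1

Under FIFO: F F F . . F F F . . F . → 7 faults.
Under OPT: F F F . . F . F . . F . → 6 faults.
A − B = 7 − 6 = 1.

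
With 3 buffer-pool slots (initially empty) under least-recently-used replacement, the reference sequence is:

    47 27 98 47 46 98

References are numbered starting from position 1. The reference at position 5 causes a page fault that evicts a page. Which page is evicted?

27

pos 1: 47 → fault, frames (47)
pos 2: 27 → fault, frames (47 27)
pos 3: 98 → fault, frames (47 27 98)
pos 4: 47 → hit
pos 5: 46 → fault, evict 27, frames (98 47 46)
At position 5, page 27 is evicted.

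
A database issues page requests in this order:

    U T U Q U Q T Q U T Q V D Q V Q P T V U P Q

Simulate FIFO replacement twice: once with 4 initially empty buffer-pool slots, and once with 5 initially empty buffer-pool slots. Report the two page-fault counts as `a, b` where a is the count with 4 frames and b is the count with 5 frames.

4 frames: F F . F . . . . . . . F F . . . F F . F . F → 9 faults.
5 frames: F F . F . . . . . . . F F . . . F . . F . . → 7 faults.
7 < 9: adding a frame reduced faults, as is typical.

9, 7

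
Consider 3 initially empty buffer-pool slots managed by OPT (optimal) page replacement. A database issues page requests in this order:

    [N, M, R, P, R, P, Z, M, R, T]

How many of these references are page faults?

N → fault, frames {N}
M → fault, frames {N,M}
R → fault, frames {N,M,R}
P → fault, evict N, frames {M,R,P}
R → hit
P → hit
Z → fault, evict P, frames {M,R,Z}
M → hit
R → hit
T → fault, evict Z, frames {M,R,T}
Page faults: 6.

6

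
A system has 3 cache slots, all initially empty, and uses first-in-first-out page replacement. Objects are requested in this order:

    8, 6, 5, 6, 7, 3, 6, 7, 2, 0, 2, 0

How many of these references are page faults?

8 → fault, frames [8]
6 → fault, frames [8, 6]
5 → fault, frames [8, 6, 5]
6 → hit
7 → fault, evict 8, frames [6, 5, 7]
3 → fault, evict 6, frames [5, 7, 3]
6 → fault, evict 5, frames [7, 3, 6]
7 → hit
2 → fault, evict 7, frames [3, 6, 2]
0 → fault, evict 3, frames [6, 2, 0]
2 → hit
0 → hit
Page faults: 8.

8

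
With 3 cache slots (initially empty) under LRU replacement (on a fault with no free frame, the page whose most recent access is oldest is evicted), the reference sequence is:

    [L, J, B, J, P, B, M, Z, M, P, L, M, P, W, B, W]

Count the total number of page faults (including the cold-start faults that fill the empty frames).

10

L -> fault, frames [L]
J -> fault, frames [L, J]
B -> fault, frames [L, J, B]
J -> hit
P -> fault, evict L, frames [B, J, P]
B -> hit
M -> fault, evict J, frames [P, B, M]
Z -> fault, evict P, frames [B, M, Z]
M -> hit
P -> fault, evict B, frames [Z, M, P]
L -> fault, evict Z, frames [M, P, L]
M -> hit
P -> hit
W -> fault, evict L, frames [M, P, W]
B -> fault, evict M, frames [P, W, B]
W -> hit
Page faults: 10.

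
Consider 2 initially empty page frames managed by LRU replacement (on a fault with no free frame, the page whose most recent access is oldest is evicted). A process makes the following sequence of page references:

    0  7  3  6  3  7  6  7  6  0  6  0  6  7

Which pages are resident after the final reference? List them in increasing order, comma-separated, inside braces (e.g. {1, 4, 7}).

{6, 7}

0 -> miss, frames [0]
7 -> miss, frames [0, 7]
3 -> miss, evict 0, frames [7, 3]
6 -> miss, evict 7, frames [3, 6]
3 -> hit
7 -> miss, evict 6, frames [3, 7]
6 -> miss, evict 3, frames [7, 6]
7 -> hit
6 -> hit
0 -> miss, evict 7, frames [6, 0]
6 -> hit
0 -> hit
6 -> hit
7 -> miss, evict 0, frames [6, 7]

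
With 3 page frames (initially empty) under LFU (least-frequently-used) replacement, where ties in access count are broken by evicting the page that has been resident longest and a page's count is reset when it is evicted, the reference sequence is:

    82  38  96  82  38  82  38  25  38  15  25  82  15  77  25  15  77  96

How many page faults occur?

12

82 → fault, frames [82]
38 → fault, frames [82, 38]
96 → fault, frames [82, 38, 96]
82 → hit
38 → hit
82 → hit
38 → hit
25 → fault, evict 96, frames [82, 38, 25]
38 → hit
15 → fault, evict 25, frames [82, 38, 15]
25 → fault, evict 15, frames [82, 38, 25]
82 → hit
15 → fault, evict 25, frames [82, 38, 15]
77 → fault, evict 15, frames [82, 38, 77]
25 → fault, evict 77, frames [82, 38, 25]
15 → fault, evict 25, frames [82, 38, 15]
77 → fault, evict 15, frames [82, 38, 77]
96 → fault, evict 77, frames [82, 38, 96]
Page faults: 12.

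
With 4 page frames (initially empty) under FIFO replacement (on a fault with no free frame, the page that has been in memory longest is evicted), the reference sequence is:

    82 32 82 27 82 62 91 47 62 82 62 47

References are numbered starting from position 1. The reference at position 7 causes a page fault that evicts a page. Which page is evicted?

pos 1: 82: fault, frames {82}
pos 2: 32: fault, frames {82,32}
pos 3: 82: hit
pos 4: 27: fault, frames {82,32,27}
pos 5: 82: hit
pos 6: 62: fault, frames {82,32,27,62}
pos 7: 91: fault, evict 82, frames {32,27,62,91}
At position 7, page 82 is evicted.

82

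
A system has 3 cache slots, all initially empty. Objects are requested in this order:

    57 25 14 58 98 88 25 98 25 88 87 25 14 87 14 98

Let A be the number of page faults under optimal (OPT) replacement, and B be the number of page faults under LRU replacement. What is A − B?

-2

Under OPT: F F F F F F . . . . F . F . . . → 8 faults.
Under LRU: F F F F F F F . . . F . F . . F → 10 faults.
A − B = 8 − 10 = -2.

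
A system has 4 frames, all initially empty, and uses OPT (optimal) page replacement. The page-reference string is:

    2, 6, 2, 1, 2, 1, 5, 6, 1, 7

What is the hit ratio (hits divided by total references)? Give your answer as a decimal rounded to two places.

0.50

2: fault, frames (2)
6: fault, frames (2 6)
2: hit
1: fault, frames (2 6 1)
2: hit
1: hit
5: fault, frames (2 6 1 5)
6: hit
1: hit
7: fault, evict 5, frames (2 6 1 7)
Hits: 5 of 10 references → 5/10 = 0.5000.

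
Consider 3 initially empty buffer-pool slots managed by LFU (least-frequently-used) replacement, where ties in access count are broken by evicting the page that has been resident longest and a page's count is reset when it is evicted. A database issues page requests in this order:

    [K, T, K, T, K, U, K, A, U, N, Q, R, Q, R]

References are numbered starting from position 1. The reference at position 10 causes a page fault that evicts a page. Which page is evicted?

pos 1: K: fault, frames [K]
pos 2: T: fault, frames [K, T]
pos 3: K: hit
pos 4: T: hit
pos 5: K: hit
pos 6: U: fault, frames [K, T, U]
pos 7: K: hit
pos 8: A: fault, evict U, frames [K, T, A]
pos 9: U: fault, evict A, frames [K, T, U]
pos 10: N: fault, evict U, frames [K, T, N]
At position 10, page U is evicted.

U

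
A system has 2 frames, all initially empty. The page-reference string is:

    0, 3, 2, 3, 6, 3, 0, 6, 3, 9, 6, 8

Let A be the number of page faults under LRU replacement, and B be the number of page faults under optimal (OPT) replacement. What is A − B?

Under LRU: F F F . F . F F F F F F → 10 faults.
Under OPT: F F F . F . F . F F . F → 8 faults.
A − B = 10 − 8 = 2.

2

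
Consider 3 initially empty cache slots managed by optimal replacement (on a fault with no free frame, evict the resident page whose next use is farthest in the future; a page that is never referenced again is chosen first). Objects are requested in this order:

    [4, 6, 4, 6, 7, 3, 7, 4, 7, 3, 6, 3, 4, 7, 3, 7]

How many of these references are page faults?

6

4: miss, frames [4]
6: miss, frames [4, 6]
4: hit
6: hit
7: miss, frames [4, 6, 7]
3: miss, evict 6, frames [4, 7, 3]
7: hit
4: hit
7: hit
3: hit
6: miss, evict 7, frames [4, 3, 6]
3: hit
4: hit
7: miss, evict 6, frames [4, 3, 7]
3: hit
7: hit
Page faults: 6.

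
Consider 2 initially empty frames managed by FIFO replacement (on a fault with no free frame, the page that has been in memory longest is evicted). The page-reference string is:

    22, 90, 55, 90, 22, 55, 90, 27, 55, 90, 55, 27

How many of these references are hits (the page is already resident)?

3

22: fault, frames {22}
90: fault, frames {22,90}
55: fault, evict 22, frames {90,55}
90: hit
22: fault, evict 90, frames {55,22}
55: hit
90: fault, evict 55, frames {22,90}
27: fault, evict 22, frames {90,27}
55: fault, evict 90, frames {27,55}
90: fault, evict 27, frames {55,90}
55: hit
27: fault, evict 55, frames {90,27}
Hits: 3.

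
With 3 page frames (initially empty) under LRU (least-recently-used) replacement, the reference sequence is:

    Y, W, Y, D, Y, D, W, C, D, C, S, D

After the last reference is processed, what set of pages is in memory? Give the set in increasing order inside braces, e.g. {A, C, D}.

Y -> fault, frames (Y)
W -> fault, frames (Y W)
Y -> hit
D -> fault, frames (W Y D)
Y -> hit
D -> hit
W -> hit
C -> fault, evict Y, frames (D W C)
D -> hit
C -> hit
S -> fault, evict W, frames (D C S)
D -> hit

{C, D, S}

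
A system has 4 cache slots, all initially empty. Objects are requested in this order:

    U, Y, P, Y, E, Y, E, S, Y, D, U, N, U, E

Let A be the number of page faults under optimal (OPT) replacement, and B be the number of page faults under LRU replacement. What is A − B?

Under OPT: F F F . F . . F . F . F . . → 7 faults.
Under LRU: F F F . F . . F . F F F . F → 9 faults.
A − B = 7 − 9 = -2.

-2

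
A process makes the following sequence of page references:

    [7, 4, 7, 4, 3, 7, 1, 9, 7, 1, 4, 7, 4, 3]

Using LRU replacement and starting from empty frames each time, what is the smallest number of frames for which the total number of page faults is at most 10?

f=1: 14 faults
f=2: 11 faults
f=3: 7 faults
f=4: 7 faults
f=5: 5 faults
Smallest f with faults ≤ 10 is 3.

3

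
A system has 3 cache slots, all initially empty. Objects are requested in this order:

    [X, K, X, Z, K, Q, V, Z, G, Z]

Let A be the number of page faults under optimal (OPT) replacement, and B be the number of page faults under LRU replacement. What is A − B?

-1

Under OPT: F F . F . F F . F . → 6 faults.
Under LRU: F F . F . F F F F . → 7 faults.
A − B = 6 − 7 = -1.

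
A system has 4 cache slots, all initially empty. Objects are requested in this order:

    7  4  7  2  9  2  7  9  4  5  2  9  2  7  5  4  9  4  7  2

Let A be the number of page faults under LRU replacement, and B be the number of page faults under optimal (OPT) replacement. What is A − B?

4

Under LRU: F F . F F . . . . F F . . F . F F . . F → 10 faults.
Under OPT: F F . F F . . . . F . . . . . F . . . . → 6 faults.
A − B = 10 − 6 = 4.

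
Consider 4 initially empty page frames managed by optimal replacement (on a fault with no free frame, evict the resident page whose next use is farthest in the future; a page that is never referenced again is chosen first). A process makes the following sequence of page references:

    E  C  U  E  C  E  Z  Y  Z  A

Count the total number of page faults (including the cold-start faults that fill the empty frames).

6

E -> miss, frames (E)
C -> miss, frames (E C)
U -> miss, frames (E C U)
E -> hit
C -> hit
E -> hit
Z -> miss, frames (E C U Z)
Y -> miss, evict U, frames (E C Z Y)
Z -> hit
A -> miss, evict Y, frames (E C Z A)
Page faults: 6.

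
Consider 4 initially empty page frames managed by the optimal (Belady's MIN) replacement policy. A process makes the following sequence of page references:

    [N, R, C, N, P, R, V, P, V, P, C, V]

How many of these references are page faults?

N: miss, frames (N)
R: miss, frames (N R)
C: miss, frames (N R C)
N: hit
P: miss, frames (N R C P)
R: hit
V: miss, evict R, frames (N C P V)
P: hit
V: hit
P: hit
C: hit
V: hit
Page faults: 5.

5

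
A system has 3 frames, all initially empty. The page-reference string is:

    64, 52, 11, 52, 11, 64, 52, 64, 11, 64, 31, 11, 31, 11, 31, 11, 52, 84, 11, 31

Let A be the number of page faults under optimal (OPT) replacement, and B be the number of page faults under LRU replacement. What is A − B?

-2

Under OPT: F F F . . . . . . . F . . . . . . F . . → 5 faults.
Under LRU: F F F . . . . . . . F . . . . . F F . F → 7 faults.
A − B = 5 − 7 = -2.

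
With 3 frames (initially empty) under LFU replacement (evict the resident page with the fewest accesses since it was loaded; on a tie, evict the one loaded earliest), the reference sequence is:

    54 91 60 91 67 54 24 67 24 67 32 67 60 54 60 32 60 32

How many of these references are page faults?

14

54 → fault, frames {54}
91 → fault, frames {54,91}
60 → fault, frames {54,91,60}
91 → hit
67 → fault, evict 54, frames {91,60,67}
54 → fault, evict 60, frames {91,67,54}
24 → fault, evict 67, frames {91,54,24}
67 → fault, evict 54, frames {91,24,67}
24 → hit
67 → hit
32 → fault, evict 91, frames {24,67,32}
67 → hit
60 → fault, evict 32, frames {24,67,60}
54 → fault, evict 60, frames {24,67,54}
60 → fault, evict 54, frames {24,67,60}
32 → fault, evict 60, frames {24,67,32}
60 → fault, evict 32, frames {24,67,60}
32 → fault, evict 60, frames {24,67,32}
Page faults: 14.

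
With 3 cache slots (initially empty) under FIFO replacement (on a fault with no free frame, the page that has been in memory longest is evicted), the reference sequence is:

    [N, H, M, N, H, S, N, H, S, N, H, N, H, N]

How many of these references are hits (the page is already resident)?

8

N → fault, frames (N)
H → fault, frames (N H)
M → fault, frames (N H M)
N → hit
H → hit
S → fault, evict N, frames (H M S)
N → fault, evict H, frames (M S N)
H → fault, evict M, frames (S N H)
S → hit
N → hit
H → hit
N → hit
H → hit
N → hit
Hits: 8.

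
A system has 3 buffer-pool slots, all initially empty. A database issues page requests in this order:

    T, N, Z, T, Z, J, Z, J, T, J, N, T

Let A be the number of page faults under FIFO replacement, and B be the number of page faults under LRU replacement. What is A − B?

1

Under FIFO: F F F . . F . . F . F . → 6 faults.
Under LRU: F F F . . F . . . . F . → 5 faults.
A − B = 6 − 5 = 1.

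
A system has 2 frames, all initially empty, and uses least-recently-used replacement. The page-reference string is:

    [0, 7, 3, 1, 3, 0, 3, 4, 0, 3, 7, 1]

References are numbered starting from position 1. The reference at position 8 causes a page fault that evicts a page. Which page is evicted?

pos 1: 0: fault, frames [0]
pos 2: 7: fault, frames [0, 7]
pos 3: 3: fault, evict 0, frames [7, 3]
pos 4: 1: fault, evict 7, frames [3, 1]
pos 5: 3: hit
pos 6: 0: fault, evict 1, frames [3, 0]
pos 7: 3: hit
pos 8: 4: fault, evict 0, frames [3, 4]
At position 8, page 0 is evicted.

0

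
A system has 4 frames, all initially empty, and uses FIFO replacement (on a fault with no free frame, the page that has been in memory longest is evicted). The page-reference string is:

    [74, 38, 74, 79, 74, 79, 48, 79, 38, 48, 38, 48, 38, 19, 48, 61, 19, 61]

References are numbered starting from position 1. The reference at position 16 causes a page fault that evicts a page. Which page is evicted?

pos 1: 74 → miss, frames (74)
pos 2: 38 → miss, frames (74 38)
pos 3: 74 → hit
pos 4: 79 → miss, frames (74 38 79)
pos 5: 74 → hit
pos 6: 79 → hit
pos 7: 48 → miss, frames (74 38 79 48)
pos 8: 79 → hit
pos 9: 38 → hit
pos 10: 48 → hit
pos 11: 38 → hit
pos 12: 48 → hit
pos 13: 38 → hit
pos 14: 19 → miss, evict 74, frames (38 79 48 19)
pos 15: 48 → hit
pos 16: 61 → miss, evict 38, frames (79 48 19 61)
At position 16, page 38 is evicted.

38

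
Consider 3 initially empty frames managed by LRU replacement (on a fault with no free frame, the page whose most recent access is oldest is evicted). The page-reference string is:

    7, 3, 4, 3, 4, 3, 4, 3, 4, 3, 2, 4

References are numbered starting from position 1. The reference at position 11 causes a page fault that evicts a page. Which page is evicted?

7

pos 1: 7: miss, frames {7}
pos 2: 3: miss, frames {7,3}
pos 3: 4: miss, frames {7,3,4}
pos 4: 3: hit
pos 5: 4: hit
pos 6: 3: hit
pos 7: 4: hit
pos 8: 3: hit
pos 9: 4: hit
pos 10: 3: hit
pos 11: 2: miss, evict 7, frames {4,3,2}
At position 11, page 7 is evicted.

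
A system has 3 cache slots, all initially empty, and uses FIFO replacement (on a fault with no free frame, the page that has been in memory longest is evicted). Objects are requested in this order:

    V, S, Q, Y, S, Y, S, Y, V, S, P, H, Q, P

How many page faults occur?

V → miss, frames [V]
S → miss, frames [V, S]
Q → miss, frames [V, S, Q]
Y → miss, evict V, frames [S, Q, Y]
S → hit
Y → hit
S → hit
Y → hit
V → miss, evict S, frames [Q, Y, V]
S → miss, evict Q, frames [Y, V, S]
P → miss, evict Y, frames [V, S, P]
H → miss, evict V, frames [S, P, H]
Q → miss, evict S, frames [P, H, Q]
P → hit
Page faults: 9.

9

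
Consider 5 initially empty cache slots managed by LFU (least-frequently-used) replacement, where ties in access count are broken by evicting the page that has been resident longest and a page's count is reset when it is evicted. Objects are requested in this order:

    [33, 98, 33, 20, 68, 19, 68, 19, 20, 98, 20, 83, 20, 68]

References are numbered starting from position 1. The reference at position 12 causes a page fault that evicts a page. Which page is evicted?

33

pos 1: 33 → fault, frames [33]
pos 2: 98 → fault, frames [33, 98]
pos 3: 33 → hit
pos 4: 20 → fault, frames [33, 98, 20]
pos 5: 68 → fault, frames [33, 98, 20, 68]
pos 6: 19 → fault, frames [33, 98, 20, 68, 19]
pos 7: 68 → hit
pos 8: 19 → hit
pos 9: 20 → hit
pos 10: 98 → hit
pos 11: 20 → hit
pos 12: 83 → fault, evict 33, frames [98, 20, 68, 19, 83]
At position 12, page 33 is evicted.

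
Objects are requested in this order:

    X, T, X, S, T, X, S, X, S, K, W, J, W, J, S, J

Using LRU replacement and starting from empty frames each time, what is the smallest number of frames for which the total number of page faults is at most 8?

3

f=1: 16 faults
f=2: 10 faults
f=3: 7 faults
f=4: 6 faults
f=5: 6 faults
f=6: 6 faults
Smallest f with faults ≤ 8 is 3.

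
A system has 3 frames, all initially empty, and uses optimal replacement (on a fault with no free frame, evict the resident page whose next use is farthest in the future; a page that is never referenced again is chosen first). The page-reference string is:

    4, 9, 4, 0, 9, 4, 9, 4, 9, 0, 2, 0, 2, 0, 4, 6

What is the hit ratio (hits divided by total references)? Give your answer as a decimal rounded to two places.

4: fault, frames {4}
9: fault, frames {4,9}
4: hit
0: fault, frames {4,9,0}
9: hit
4: hit
9: hit
4: hit
9: hit
0: hit
2: fault, evict 9, frames {4,0,2}
0: hit
2: hit
0: hit
4: hit
6: fault, evict 2, frames {4,0,6}
Hits: 11 of 16 references → 11/16 = 0.6875.

0.69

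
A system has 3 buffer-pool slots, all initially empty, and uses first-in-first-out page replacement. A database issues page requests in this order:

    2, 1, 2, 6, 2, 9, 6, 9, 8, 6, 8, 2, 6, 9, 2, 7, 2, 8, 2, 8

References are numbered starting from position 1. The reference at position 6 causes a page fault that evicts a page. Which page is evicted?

2

pos 1: 2 -> fault, frames {2}
pos 2: 1 -> fault, frames {2,1}
pos 3: 2 -> hit
pos 4: 6 -> fault, frames {2,1,6}
pos 5: 2 -> hit
pos 6: 9 -> fault, evict 2, frames {1,6,9}
At position 6, page 2 is evicted.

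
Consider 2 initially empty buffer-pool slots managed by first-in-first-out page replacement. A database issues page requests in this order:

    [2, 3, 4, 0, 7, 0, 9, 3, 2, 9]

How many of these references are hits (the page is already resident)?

2 → miss, frames (2)
3 → miss, frames (2 3)
4 → miss, evict 2, frames (3 4)
0 → miss, evict 3, frames (4 0)
7 → miss, evict 4, frames (0 7)
0 → hit
9 → miss, evict 0, frames (7 9)
3 → miss, evict 7, frames (9 3)
2 → miss, evict 9, frames (3 2)
9 → miss, evict 3, frames (2 9)
Hits: 1.

1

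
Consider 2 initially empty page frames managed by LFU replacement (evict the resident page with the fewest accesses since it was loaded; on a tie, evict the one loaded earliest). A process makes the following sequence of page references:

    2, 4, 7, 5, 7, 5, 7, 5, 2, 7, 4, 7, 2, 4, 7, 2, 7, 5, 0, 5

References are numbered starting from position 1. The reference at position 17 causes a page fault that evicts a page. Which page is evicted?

pos 1: 2 → miss, frames {2}
pos 2: 4 → miss, frames {2,4}
pos 3: 7 → miss, evict 2, frames {4,7}
pos 4: 5 → miss, evict 4, frames {7,5}
pos 5: 7 → hit
pos 6: 5 → hit
pos 7: 7 → hit
pos 8: 5 → hit
pos 9: 2 → miss, evict 7, frames {5,2}
pos 10: 7 → miss, evict 2, frames {5,7}
pos 11: 4 → miss, evict 7, frames {5,4}
pos 12: 7 → miss, evict 4, frames {5,7}
pos 13: 2 → miss, evict 7, frames {5,2}
pos 14: 4 → miss, evict 2, frames {5,4}
pos 15: 7 → miss, evict 4, frames {5,7}
pos 16: 2 → miss, evict 7, frames {5,2}
pos 17: 7 → miss, evict 2, frames {5,7}
At position 17, page 2 is evicted.

2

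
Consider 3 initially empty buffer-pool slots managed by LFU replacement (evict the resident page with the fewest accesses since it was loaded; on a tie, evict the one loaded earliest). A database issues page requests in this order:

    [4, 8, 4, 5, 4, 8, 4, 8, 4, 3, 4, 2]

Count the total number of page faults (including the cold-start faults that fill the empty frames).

5

4 → fault, frames [4]
8 → fault, frames [4, 8]
4 → hit
5 → fault, frames [4, 8, 5]
4 → hit
8 → hit
4 → hit
8 → hit
4 → hit
3 → fault, evict 5, frames [4, 8, 3]
4 → hit
2 → fault, evict 3, frames [4, 8, 2]
Page faults: 5.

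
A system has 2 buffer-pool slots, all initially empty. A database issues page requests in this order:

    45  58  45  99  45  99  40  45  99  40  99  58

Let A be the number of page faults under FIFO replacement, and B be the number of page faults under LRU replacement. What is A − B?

-1

Under FIFO: F F . F F . F . F . . F → 7 faults.
Under LRU: F F . F . . F F F F . F → 8 faults.
A − B = 7 − 8 = -1.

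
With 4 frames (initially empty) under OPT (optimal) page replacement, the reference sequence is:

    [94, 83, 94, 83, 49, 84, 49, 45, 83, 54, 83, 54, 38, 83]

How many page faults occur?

7

94 → fault, frames {94}
83 → fault, frames {94,83}
94 → hit
83 → hit
49 → fault, frames {94,83,49}
84 → fault, frames {94,83,49,84}
49 → hit
45 → fault, evict 84, frames {94,83,49,45}
83 → hit
54 → fault, evict 45, frames {94,83,49,54}
83 → hit
54 → hit
38 → fault, evict 54, frames {94,83,49,38}
83 → hit
Page faults: 7.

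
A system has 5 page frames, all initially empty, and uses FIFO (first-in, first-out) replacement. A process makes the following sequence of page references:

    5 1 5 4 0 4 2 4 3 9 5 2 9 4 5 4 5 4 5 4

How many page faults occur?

5 -> miss, frames (5)
1 -> miss, frames (5 1)
5 -> hit
4 -> miss, frames (5 1 4)
0 -> miss, frames (5 1 4 0)
4 -> hit
2 -> miss, frames (5 1 4 0 2)
4 -> hit
3 -> miss, evict 5, frames (1 4 0 2 3)
9 -> miss, evict 1, frames (4 0 2 3 9)
5 -> miss, evict 4, frames (0 2 3 9 5)
2 -> hit
9 -> hit
4 -> miss, evict 0, frames (2 3 9 5 4)
5 -> hit
4 -> hit
5 -> hit
4 -> hit
5 -> hit
4 -> hit
Page faults: 9.

9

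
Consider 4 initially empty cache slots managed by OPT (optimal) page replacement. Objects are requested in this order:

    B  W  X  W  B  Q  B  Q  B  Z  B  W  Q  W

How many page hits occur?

9

B: miss, frames {B}
W: miss, frames {B,W}
X: miss, frames {B,W,X}
W: hit
B: hit
Q: miss, frames {B,W,X,Q}
B: hit
Q: hit
B: hit
Z: miss, evict X, frames {B,W,Q,Z}
B: hit
W: hit
Q: hit
W: hit
Hits: 9.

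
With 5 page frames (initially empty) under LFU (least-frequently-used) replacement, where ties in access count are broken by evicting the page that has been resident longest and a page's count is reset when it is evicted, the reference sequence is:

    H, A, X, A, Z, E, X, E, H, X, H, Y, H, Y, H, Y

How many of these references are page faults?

H -> fault, frames [H]
A -> fault, frames [H, A]
X -> fault, frames [H, A, X]
A -> hit
Z -> fault, frames [H, A, X, Z]
E -> fault, frames [H, A, X, Z, E]
X -> hit
E -> hit
H -> hit
X -> hit
H -> hit
Y -> fault, evict Z, frames [H, A, X, E, Y]
H -> hit
Y -> hit
H -> hit
Y -> hit
Page faults: 6.

6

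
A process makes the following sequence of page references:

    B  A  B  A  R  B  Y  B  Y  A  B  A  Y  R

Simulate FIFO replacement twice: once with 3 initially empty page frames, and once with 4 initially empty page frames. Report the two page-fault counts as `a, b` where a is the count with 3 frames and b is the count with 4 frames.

3 frames: F F . . F . F F . F . . . F → 7 faults.
4 frames: F F . . F . F . . . . . . . → 4 faults.
4 < 7: adding a frame reduced faults, as is typical.

7, 4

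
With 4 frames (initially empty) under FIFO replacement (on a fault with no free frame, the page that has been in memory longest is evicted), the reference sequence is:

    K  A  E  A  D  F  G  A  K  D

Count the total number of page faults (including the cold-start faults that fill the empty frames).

9

K → fault, frames (K)
A → fault, frames (K A)
E → fault, frames (K A E)
A → hit
D → fault, frames (K A E D)
F → fault, evict K, frames (A E D F)
G → fault, evict A, frames (E D F G)
A → fault, evict E, frames (D F G A)
K → fault, evict D, frames (F G A K)
D → fault, evict F, frames (G A K D)
Page faults: 9.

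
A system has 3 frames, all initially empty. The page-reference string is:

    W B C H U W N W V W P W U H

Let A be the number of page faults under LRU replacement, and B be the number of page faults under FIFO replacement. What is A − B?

-1

Under LRU: F F F F F F F . F . F . F F → 11 faults.
Under FIFO: F F F F F F F . F . F F F F → 12 faults.
A − B = 11 − 12 = -1.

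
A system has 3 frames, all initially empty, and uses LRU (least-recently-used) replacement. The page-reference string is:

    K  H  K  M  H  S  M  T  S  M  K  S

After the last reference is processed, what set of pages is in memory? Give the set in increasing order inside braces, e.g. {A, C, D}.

K → fault, frames [K]
H → fault, frames [K, H]
K → hit
M → fault, frames [H, K, M]
H → hit
S → fault, evict K, frames [M, H, S]
M → hit
T → fault, evict H, frames [S, M, T]
S → hit
M → hit
K → fault, evict T, frames [S, M, K]
S → hit

{K, M, S}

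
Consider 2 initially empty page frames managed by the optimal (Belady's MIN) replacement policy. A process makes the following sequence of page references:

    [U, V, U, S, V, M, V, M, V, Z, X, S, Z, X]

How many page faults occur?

8

U: fault, frames (U)
V: fault, frames (U V)
U: hit
S: fault, evict U, frames (V S)
V: hit
M: fault, evict S, frames (V M)
V: hit
M: hit
V: hit
Z: fault, evict M, frames (V Z)
X: fault, evict V, frames (Z X)
S: fault, evict X, frames (Z S)
Z: hit
X: fault, evict S, frames (Z X)
Page faults: 8.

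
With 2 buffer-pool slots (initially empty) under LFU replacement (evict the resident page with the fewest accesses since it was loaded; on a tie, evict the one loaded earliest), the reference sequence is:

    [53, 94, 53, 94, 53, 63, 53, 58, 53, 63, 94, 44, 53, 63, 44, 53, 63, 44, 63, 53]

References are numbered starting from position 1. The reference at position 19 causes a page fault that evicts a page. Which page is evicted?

pos 1: 53 → miss, frames {53}
pos 2: 94 → miss, frames {53,94}
pos 3: 53 → hit
pos 4: 94 → hit
pos 5: 53 → hit
pos 6: 63 → miss, evict 94, frames {53,63}
pos 7: 53 → hit
pos 8: 58 → miss, evict 63, frames {53,58}
pos 9: 53 → hit
pos 10: 63 → miss, evict 58, frames {53,63}
pos 11: 94 → miss, evict 63, frames {53,94}
pos 12: 44 → miss, evict 94, frames {53,44}
pos 13: 53 → hit
pos 14: 63 → miss, evict 44, frames {53,63}
pos 15: 44 → miss, evict 63, frames {53,44}
pos 16: 53 → hit
pos 17: 63 → miss, evict 44, frames {53,63}
pos 18: 44 → miss, evict 63, frames {53,44}
pos 19: 63 → miss, evict 44, frames {53,63}
At position 19, page 44 is evicted.

44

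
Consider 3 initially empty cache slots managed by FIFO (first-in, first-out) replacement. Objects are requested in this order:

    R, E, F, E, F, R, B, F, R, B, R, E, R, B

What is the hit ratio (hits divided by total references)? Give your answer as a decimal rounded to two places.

0.57

R -> fault, frames {R}
E -> fault, frames {R,E}
F -> fault, frames {R,E,F}
E -> hit
F -> hit
R -> hit
B -> fault, evict R, frames {E,F,B}
F -> hit
R -> fault, evict E, frames {F,B,R}
B -> hit
R -> hit
E -> fault, evict F, frames {B,R,E}
R -> hit
B -> hit
Hits: 8 of 14 references → 8/14 = 0.5714.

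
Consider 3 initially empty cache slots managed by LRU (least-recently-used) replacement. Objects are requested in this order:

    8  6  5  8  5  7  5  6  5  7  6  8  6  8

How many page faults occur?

8: fault, frames [8]
6: fault, frames [8, 6]
5: fault, frames [8, 6, 5]
8: hit
5: hit
7: fault, evict 6, frames [8, 5, 7]
5: hit
6: fault, evict 8, frames [7, 5, 6]
5: hit
7: hit
6: hit
8: fault, evict 5, frames [7, 6, 8]
6: hit
8: hit
Page faults: 6.

6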